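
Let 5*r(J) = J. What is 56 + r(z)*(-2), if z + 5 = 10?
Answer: 54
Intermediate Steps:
z = 5 (z = -5 + 10 = 5)
r(J) = J/5
56 + r(z)*(-2) = 56 + ((⅕)*5)*(-2) = 56 + 1*(-2) = 56 - 2 = 54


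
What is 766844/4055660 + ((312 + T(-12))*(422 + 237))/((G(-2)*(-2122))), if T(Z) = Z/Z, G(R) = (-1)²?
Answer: -208730394563/2151527630 ≈ -97.015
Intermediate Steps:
G(R) = 1
T(Z) = 1
766844/4055660 + ((312 + T(-12))*(422 + 237))/((G(-2)*(-2122))) = 766844/4055660 + ((312 + 1)*(422 + 237))/((1*(-2122))) = 766844*(1/4055660) + (313*659)/(-2122) = 191711/1013915 + 206267*(-1/2122) = 191711/1013915 - 206267/2122 = -208730394563/2151527630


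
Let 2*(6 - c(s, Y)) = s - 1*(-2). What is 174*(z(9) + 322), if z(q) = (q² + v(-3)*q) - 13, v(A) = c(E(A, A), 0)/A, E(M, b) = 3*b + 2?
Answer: 63423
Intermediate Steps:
E(M, b) = 2 + 3*b
c(s, Y) = 5 - s/2 (c(s, Y) = 6 - (s - 1*(-2))/2 = 6 - (s + 2)/2 = 6 - (2 + s)/2 = 6 + (-1 - s/2) = 5 - s/2)
v(A) = (4 - 3*A/2)/A (v(A) = (5 - (2 + 3*A)/2)/A = (5 + (-1 - 3*A/2))/A = (4 - 3*A/2)/A)
z(q) = -13 + q² - 17*q/6 (z(q) = (q² + (-3/2 + 4/(-3))*q) - 13 = (q² + (-3/2 + 4*(-⅓))*q) - 13 = (q² + (-3/2 - 4/3)*q) - 13 = (q² - 17*q/6) - 13 = -13 + q² - 17*q/6)
174*(z(9) + 322) = 174*((-13 + 9² - 17/6*9) + 322) = 174*((-13 + 81 - 51/2) + 322) = 174*(85/2 + 322) = 174*(729/2) = 63423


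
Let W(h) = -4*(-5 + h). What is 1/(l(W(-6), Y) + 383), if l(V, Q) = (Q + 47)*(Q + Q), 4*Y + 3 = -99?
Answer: -2/1427 ≈ -0.0014015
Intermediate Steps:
W(h) = 20 - 4*h
Y = -51/2 (Y = -3/4 + (1/4)*(-99) = -3/4 - 99/4 = -51/2 ≈ -25.500)
l(V, Q) = 2*Q*(47 + Q) (l(V, Q) = (47 + Q)*(2*Q) = 2*Q*(47 + Q))
1/(l(W(-6), Y) + 383) = 1/(2*(-51/2)*(47 - 51/2) + 383) = 1/(2*(-51/2)*(43/2) + 383) = 1/(-2193/2 + 383) = 1/(-1427/2) = -2/1427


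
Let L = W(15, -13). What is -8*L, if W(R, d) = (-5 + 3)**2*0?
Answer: 0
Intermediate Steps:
W(R, d) = 0 (W(R, d) = (-2)**2*0 = 4*0 = 0)
L = 0
-8*L = -8*0 = 0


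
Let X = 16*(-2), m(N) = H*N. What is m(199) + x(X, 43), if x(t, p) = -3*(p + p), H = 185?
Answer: 36557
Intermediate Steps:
m(N) = 185*N
X = -32
x(t, p) = -6*p
m(199) + x(X, 43) = 185*199 - 6*43 = 36815 - 258 = 36557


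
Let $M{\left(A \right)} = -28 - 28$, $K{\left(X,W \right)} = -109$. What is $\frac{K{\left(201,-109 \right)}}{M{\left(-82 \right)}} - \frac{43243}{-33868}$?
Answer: $\frac{1528305}{474152} \approx 3.2232$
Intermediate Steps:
$M{\left(A \right)} = -56$
$\frac{K{\left(201,-109 \right)}}{M{\left(-82 \right)}} - \frac{43243}{-33868} = - \frac{109}{-56} - \frac{43243}{-33868} = \left(-109\right) \left(- \frac{1}{56}\right) - - \frac{43243}{33868} = \frac{109}{56} + \frac{43243}{33868} = \frac{1528305}{474152}$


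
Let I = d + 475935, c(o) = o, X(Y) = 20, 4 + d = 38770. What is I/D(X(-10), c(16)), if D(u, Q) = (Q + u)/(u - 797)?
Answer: -44435853/4 ≈ -1.1109e+7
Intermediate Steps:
d = 38766 (d = -4 + 38770 = 38766)
D(u, Q) = (Q + u)/(-797 + u)
I = 514701 (I = 38766 + 475935 = 514701)
I/D(X(-10), c(16)) = 514701/(((16 + 20)/(-797 + 20))) = 514701/((36/(-777))) = 514701/((-1/777*36)) = 514701/(-12/259) = 514701*(-259/12) = -44435853/4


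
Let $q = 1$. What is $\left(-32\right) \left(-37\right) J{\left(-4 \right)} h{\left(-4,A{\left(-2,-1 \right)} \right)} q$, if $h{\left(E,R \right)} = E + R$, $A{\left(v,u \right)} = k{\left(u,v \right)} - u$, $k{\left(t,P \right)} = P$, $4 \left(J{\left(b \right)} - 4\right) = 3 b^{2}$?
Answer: $-94720$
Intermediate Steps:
$J{\left(b \right)} = 4 + \frac{3 b^{2}}{4}$
$A{\left(v,u \right)} = v - u$
$\left(-32\right) \left(-37\right) J{\left(-4 \right)} h{\left(-4,A{\left(-2,-1 \right)} \right)} q = \left(-32\right) \left(-37\right) \left(4 + \frac{3 \left(-4\right)^{2}}{4}\right) \left(-4 - 1\right) 1 = 1184 \left(4 + \frac{3}{4} \cdot 16\right) \left(-4 + \left(-2 + 1\right)\right) 1 = 1184 \left(4 + 12\right) \left(-4 - 1\right) 1 = 1184 \cdot 16 \left(-5\right) 1 = 1184 \left(\left(-80\right) 1\right) = 1184 \left(-80\right) = -94720$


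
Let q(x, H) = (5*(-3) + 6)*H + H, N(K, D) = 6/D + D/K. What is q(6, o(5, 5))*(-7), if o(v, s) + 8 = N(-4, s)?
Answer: -2254/5 ≈ -450.80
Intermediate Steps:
o(v, s) = -8 + 6/s - s/4 (o(v, s) = -8 + (6/s + s/(-4)) = -8 + (6/s + s*(-¼)) = -8 + (6/s - s/4) = -8 + 6/s - s/4)
q(x, H) = -8*H (q(x, H) = (-15 + 6)*H + H = -9*H + H = -8*H)
q(6, o(5, 5))*(-7) = -8*(-8 + 6/5 - ¼*5)*(-7) = -8*(-8 + 6*(⅕) - 5/4)*(-7) = -8*(-8 + 6/5 - 5/4)*(-7) = -8*(-161/20)*(-7) = (322/5)*(-7) = -2254/5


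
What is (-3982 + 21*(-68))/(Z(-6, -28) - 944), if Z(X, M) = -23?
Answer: 5410/967 ≈ 5.5946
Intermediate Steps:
(-3982 + 21*(-68))/(Z(-6, -28) - 944) = (-3982 + 21*(-68))/(-23 - 944) = (-3982 - 1428)/(-967) = -5410*(-1/967) = 5410/967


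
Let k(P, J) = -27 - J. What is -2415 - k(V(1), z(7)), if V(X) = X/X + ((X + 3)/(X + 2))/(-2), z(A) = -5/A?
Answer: -16721/7 ≈ -2388.7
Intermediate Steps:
V(X) = 1 - (3 + X)/(2*(2 + X)) (V(X) = 1 + ((3 + X)/(2 + X))*(-½) = 1 - (3 + X)/(2*(2 + X)))
-2415 - k(V(1), z(7)) = -2415 - (-27 - (-5)/7) = -2415 - (-27 - 1*(-5/7)) = -2415 - (-27 + 5/7) = -2415 - 1*(-184/7) = -2415 + 184/7 = -16721/7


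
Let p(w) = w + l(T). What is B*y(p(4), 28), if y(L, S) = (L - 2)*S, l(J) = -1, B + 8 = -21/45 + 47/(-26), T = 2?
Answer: -56098/195 ≈ -287.68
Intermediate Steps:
B = -4007/390 (B = -8 + (-21/45 + 47/(-26)) = -8 + (-21*1/45 + 47*(-1/26)) = -8 + (-7/15 - 47/26) = -8 - 887/390 = -4007/390 ≈ -10.274)
p(w) = -1 + w (p(w) = w - 1 = -1 + w)
y(L, S) = S*(-2 + L) (y(L, S) = (-2 + L)*S = S*(-2 + L))
B*y(p(4), 28) = -56098*(-2 + (-1 + 4))/195 = -56098*(-2 + 3)/195 = -56098/195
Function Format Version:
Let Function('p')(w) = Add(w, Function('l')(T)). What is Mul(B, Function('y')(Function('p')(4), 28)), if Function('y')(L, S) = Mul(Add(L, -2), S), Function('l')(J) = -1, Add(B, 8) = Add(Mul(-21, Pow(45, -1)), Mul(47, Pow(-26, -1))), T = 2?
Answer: Rational(-56098, 195) ≈ -287.68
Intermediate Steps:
B = Rational(-4007, 390) (B = Add(-8, Add(Mul(-21, Pow(45, -1)), Mul(47, Pow(-26, -1)))) = Add(-8, Add(Mul(-21, Rational(1, 45)), Mul(47, Rational(-1, 26)))) = Add(-8, Add(Rational(-7, 15), Rational(-47, 26))) = Add(-8, Rational(-887, 390)) = Rational(-4007, 390) ≈ -10.274)
Function('p')(w) = Add(-1, w) (Function('p')(w) = Add(w, -1) = Add(-1, w))
Function('y')(L, S) = Mul(S, Add(-2, L)) (Function('y')(L, S) = Mul(Add(-2, L), S) = Mul(S, Add(-2, L)))
Mul(B, Function('y')(Function('p')(4), 28)) = Mul(Rational(-4007, 390), Mul(28, Add(-2, Add(-1, 4)))) = Mul(Rational(-4007, 390), Mul(28, Add(-2, 3))) = Mul(Rational(-4007, 390), Mul(28, 1)) = Mul(Rational(-4007, 390), 28) = Rational(-56098, 195)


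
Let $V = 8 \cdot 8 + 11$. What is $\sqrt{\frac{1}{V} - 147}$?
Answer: $\frac{4 i \sqrt{2067}}{15} \approx 12.124 i$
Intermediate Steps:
$V = 75$ ($V = 64 + 11 = 75$)
$\sqrt{\frac{1}{V} - 147} = \sqrt{\frac{1}{75} - 147} = \sqrt{- \frac{11024}{75}} = \frac{4 i \sqrt{2067}}{15}$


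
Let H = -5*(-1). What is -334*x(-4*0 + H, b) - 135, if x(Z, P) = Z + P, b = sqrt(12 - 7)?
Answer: -1805 - 334*sqrt(5) ≈ -2551.8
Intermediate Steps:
H = 5
b = sqrt(5) ≈ 2.2361
x(Z, P) = P + Z
-334*x(-4*0 + H, b) - 135 = -334*(sqrt(5) + (-4*0 + 5)) - 135 = -334*(sqrt(5) + (0 + 5)) - 135 = -334*(sqrt(5) + 5) - 135 = -334*(5 + sqrt(5)) - 135 = (-1670 - 334*sqrt(5)) - 135 = -1805 - 334*sqrt(5)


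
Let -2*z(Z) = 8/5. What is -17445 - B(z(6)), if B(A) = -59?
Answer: -17386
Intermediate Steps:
z(Z) = -⅘ (z(Z) = -4/5 = -½*8/5 = -⅘)
-17445 - B(z(6)) = -17445 - 1*(-59) = -17445 + 59 = -17386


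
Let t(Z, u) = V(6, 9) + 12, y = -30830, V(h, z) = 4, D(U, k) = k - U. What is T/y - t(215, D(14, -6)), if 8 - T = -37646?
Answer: -265467/15415 ≈ -17.221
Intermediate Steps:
t(Z, u) = 16 (t(Z, u) = 4 + 12 = 16)
T = 37654 (T = 8 - 1*(-37646) = 8 + 37646 = 37654)
T/y - t(215, D(14, -6)) = 37654/(-30830) - 1*16 = 37654*(-1/30830) - 16 = -18827/15415 - 16 = -265467/15415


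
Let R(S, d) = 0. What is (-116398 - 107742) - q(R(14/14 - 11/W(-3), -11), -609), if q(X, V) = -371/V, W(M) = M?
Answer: -19500233/87 ≈ -2.2414e+5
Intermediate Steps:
(-116398 - 107742) - q(R(14/14 - 11/W(-3), -11), -609) = (-116398 - 107742) - (-371)/(-609) = -224140 - (-371)*(-1)/609 = -224140 - 1*53/87 = -224140 - 53/87 = -19500233/87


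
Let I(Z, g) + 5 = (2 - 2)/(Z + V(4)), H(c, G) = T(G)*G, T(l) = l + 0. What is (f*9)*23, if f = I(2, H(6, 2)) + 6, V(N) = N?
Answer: 207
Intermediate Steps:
T(l) = l
H(c, G) = G² (H(c, G) = G*G = G²)
I(Z, g) = -5 (I(Z, g) = -5 + (2 - 2)/(Z + 4) = -5 + 0/(4 + Z) = -5 + 0 = -5)
f = 1 (f = -5 + 6 = 1)
(f*9)*23 = (1*9)*23 = 9*23 = 207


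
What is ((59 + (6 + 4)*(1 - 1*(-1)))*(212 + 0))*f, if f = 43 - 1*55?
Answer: -200976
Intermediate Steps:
f = -12 (f = 43 - 55 = -12)
((59 + (6 + 4)*(1 - 1*(-1)))*(212 + 0))*f = ((59 + (6 + 4)*(1 - 1*(-1)))*(212 + 0))*(-12) = ((59 + 10*(1 + 1))*212)*(-12) = ((59 + 10*2)*212)*(-12) = ((59 + 20)*212)*(-12) = (79*212)*(-12) = 16748*(-12) = -200976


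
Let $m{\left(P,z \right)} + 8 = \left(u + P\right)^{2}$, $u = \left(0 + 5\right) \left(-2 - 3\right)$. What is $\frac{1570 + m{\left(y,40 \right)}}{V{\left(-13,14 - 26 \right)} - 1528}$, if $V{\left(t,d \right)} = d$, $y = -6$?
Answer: $- \frac{2523}{1540} \approx -1.6383$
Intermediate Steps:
$u = -25$ ($u = 5 \left(-5\right) = -25$)
$m{\left(P,z \right)} = -8 + \left(-25 + P\right)^{2}$
$\frac{1570 + m{\left(y,40 \right)}}{V{\left(-13,14 - 26 \right)} - 1528} = \frac{1570 - \left(8 - \left(-25 - 6\right)^{2}\right)}{\left(14 - 26\right) - 1528} = \frac{1570 - \left(8 - \left(-31\right)^{2}\right)}{-12 - 1528} = \frac{1570 + \left(-8 + 961\right)}{-1540} = \left(1570 + 953\right) \left(- \frac{1}{1540}\right) = 2523 \left(- \frac{1}{1540}\right) = - \frac{2523}{1540}$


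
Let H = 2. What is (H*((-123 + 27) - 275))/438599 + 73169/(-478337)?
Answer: -4635253755/29971161409 ≈ -0.15466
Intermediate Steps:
(H*((-123 + 27) - 275))/438599 + 73169/(-478337) = (2*((-123 + 27) - 275))/438599 + 73169/(-478337) = (2*(-96 - 275))*(1/438599) + 73169*(-1/478337) = (2*(-371))*(1/438599) - 73169/478337 = -742*1/438599 - 73169/478337 = -106/62657 - 73169/478337 = -4635253755/29971161409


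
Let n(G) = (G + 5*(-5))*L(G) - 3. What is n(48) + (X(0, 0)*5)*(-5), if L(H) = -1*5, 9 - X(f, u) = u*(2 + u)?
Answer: -343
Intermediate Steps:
X(f, u) = 9 - u*(2 + u)
L(H) = -5
n(G) = 122 - 5*G (n(G) = (G + 5*(-5))*(-5) - 3 = (G - 25)*(-5) - 3 = (-25 + G)*(-5) - 3 = (125 - 5*G) - 3 = 122 - 5*G)
n(48) + (X(0, 0)*5)*(-5) = (122 - 5*48) + ((9 - 1*0² - 2*0)*5)*(-5) = (122 - 240) + ((9 - 1*0 + 0)*5)*(-5) = -118 + ((9 + 0 + 0)*5)*(-5) = -118 + (9*5)*(-5) = -118 + 45*(-5) = -118 - 225 = -343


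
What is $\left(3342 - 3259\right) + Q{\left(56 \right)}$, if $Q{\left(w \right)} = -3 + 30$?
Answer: $110$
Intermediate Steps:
$Q{\left(w \right)} = 27$
$\left(3342 - 3259\right) + Q{\left(56 \right)} = \left(3342 - 3259\right) + 27 = 83 + 27 = 110$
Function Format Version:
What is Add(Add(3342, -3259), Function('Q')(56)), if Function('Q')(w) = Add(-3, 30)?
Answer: 110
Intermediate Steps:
Function('Q')(w) = 27
Add(Add(3342, -3259), Function('Q')(56)) = Add(Add(3342, -3259), 27) = Add(83, 27) = 110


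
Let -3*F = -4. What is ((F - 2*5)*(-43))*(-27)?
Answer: -10062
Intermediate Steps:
F = 4/3 (F = -⅓*(-4) = 4/3 ≈ 1.3333)
((F - 2*5)*(-43))*(-27) = ((4/3 - 2*5)*(-43))*(-27) = ((4/3 - 10)*(-43))*(-27) = -26/3*(-43)*(-27) = (1118/3)*(-27) = -10062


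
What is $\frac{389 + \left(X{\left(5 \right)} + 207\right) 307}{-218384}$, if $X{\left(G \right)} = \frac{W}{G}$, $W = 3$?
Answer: $- \frac{320611}{1091920} \approx -0.29362$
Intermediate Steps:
$X{\left(G \right)} = \frac{3}{G}$
$\frac{389 + \left(X{\left(5 \right)} + 207\right) 307}{-218384} = \frac{389 + \left(\frac{3}{5} + 207\right) 307}{-218384} = \left(389 + \left(3 \cdot \frac{1}{5} + 207\right) 307\right) \left(- \frac{1}{218384}\right) = \left(389 + \left(\frac{3}{5} + 207\right) 307\right) \left(- \frac{1}{218384}\right) = \left(389 + \frac{1038}{5} \cdot 307\right) \left(- \frac{1}{218384}\right) = \left(389 + \frac{318666}{5}\right) \left(- \frac{1}{218384}\right) = \frac{320611}{5} \left(- \frac{1}{218384}\right) = - \frac{320611}{1091920}$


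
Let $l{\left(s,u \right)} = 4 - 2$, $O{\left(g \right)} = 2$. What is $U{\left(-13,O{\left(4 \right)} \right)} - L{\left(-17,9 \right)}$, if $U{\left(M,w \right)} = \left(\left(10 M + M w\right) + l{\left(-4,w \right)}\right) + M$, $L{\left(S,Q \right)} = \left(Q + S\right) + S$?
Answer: $-142$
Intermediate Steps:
$L{\left(S,Q \right)} = Q + 2 S$
$l{\left(s,u \right)} = 2$ ($l{\left(s,u \right)} = 4 - 2 = 2$)
$U{\left(M,w \right)} = 2 + 11 M + M w$ ($U{\left(M,w \right)} = \left(\left(10 M + M w\right) + 2\right) + M = \left(2 + 10 M + M w\right) + M = 2 + 11 M + M w$)
$U{\left(-13,O{\left(4 \right)} \right)} - L{\left(-17,9 \right)} = \left(2 + 11 \left(-13\right) - 26\right) - \left(9 + 2 \left(-17\right)\right) = \left(2 - 143 - 26\right) - \left(9 - 34\right) = -167 - -25 = -167 + 25 = -142$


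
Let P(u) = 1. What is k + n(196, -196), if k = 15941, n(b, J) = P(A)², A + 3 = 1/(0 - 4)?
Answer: 15942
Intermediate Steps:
A = -13/4 (A = -3 + 1/(0 - 4) = -3 + 1/(-4) = -3 - ¼ = -13/4 ≈ -3.2500)
n(b, J) = 1 (n(b, J) = 1² = 1)
k + n(196, -196) = 15941 + 1 = 15942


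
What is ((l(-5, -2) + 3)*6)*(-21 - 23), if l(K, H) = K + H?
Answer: 1056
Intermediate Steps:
l(K, H) = H + K
((l(-5, -2) + 3)*6)*(-21 - 23) = (((-2 - 5) + 3)*6)*(-21 - 23) = ((-7 + 3)*6)*(-44) = -4*6*(-44) = -24*(-44) = 1056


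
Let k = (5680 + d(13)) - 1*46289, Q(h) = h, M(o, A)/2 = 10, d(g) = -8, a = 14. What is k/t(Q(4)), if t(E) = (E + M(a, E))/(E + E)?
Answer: -13539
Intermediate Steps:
M(o, A) = 20 (M(o, A) = 2*10 = 20)
k = -40617 (k = (5680 - 8) - 1*46289 = 5672 - 46289 = -40617)
t(E) = (20 + E)/(2*E) (t(E) = (E + 20)/(E + E) = (20 + E)/((2*E)) = (20 + E)*(1/(2*E)) = (20 + E)/(2*E))
k/t(Q(4)) = -40617*8/(20 + 4) = -40617/((1/2)*(1/4)*24) = -40617/3 = -40617*1/3 = -13539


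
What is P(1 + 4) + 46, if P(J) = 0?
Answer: 46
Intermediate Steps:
P(1 + 4) + 46 = 0 + 46 = 46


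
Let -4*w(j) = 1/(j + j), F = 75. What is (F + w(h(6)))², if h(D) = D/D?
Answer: 358801/64 ≈ 5606.3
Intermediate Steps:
h(D) = 1
w(j) = -1/(8*j) (w(j) = -1/(4*(j + j)) = -1/(2*j)/4 = -1/(8*j))
(F + w(h(6)))² = (75 - ⅛/1)² = (75 - ⅛*1)² = (75 - ⅛)² = (599/8)² = 358801/64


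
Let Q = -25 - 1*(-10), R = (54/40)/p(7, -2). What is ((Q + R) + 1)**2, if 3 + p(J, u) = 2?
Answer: 94249/400 ≈ 235.62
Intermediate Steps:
p(J, u) = -1 (p(J, u) = -3 + 2 = -1)
R = -27/20 (R = (54/40)/(-1) = (54*(1/40))*(-1) = (27/20)*(-1) = -27/20 ≈ -1.3500)
Q = -15 (Q = -25 + 10 = -15)
((Q + R) + 1)**2 = ((-15 - 27/20) + 1)**2 = (-327/20 + 1)**2 = (-307/20)**2 = 94249/400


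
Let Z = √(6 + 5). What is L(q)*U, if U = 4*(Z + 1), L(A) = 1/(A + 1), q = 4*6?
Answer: 4/25 + 4*√11/25 ≈ 0.69066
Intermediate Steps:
q = 24
L(A) = 1/(1 + A)
Z = √11 ≈ 3.3166
U = 4 + 4*√11 (U = 4*(√11 + 1) = 4*(1 + √11) = 4 + 4*√11 ≈ 17.267)
L(q)*U = (4 + 4*√11)/(1 + 24) = (4 + 4*√11)/25 = 4/25 + 4*√11/25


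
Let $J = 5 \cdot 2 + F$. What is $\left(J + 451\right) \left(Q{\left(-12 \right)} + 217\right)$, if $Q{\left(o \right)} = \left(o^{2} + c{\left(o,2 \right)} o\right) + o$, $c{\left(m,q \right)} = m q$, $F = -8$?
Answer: $288561$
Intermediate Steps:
$J = 2$ ($J = 5 \cdot 2 - 8 = 10 - 8 = 2$)
$Q{\left(o \right)} = o + 3 o^{2}$ ($Q{\left(o \right)} = \left(o^{2} + o 2 o\right) + o = \left(o^{2} + 2 o o\right) + o = \left(o^{2} + 2 o^{2}\right) + o = 3 o^{2} + o = o + 3 o^{2}$)
$\left(J + 451\right) \left(Q{\left(-12 \right)} + 217\right) = \left(2 + 451\right) \left(- 12 \left(1 + 3 \left(-12\right)\right) + 217\right) = 453 \left(- 12 \left(1 - 36\right) + 217\right) = 453 \left(\left(-12\right) \left(-35\right) + 217\right) = 453 \left(420 + 217\right) = 453 \cdot 637 = 288561$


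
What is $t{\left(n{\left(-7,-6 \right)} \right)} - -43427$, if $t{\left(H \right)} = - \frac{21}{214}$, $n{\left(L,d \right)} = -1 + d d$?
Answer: $\frac{9293357}{214} \approx 43427.0$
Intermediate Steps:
$n{\left(L,d \right)} = -1 + d^{2}$
$t{\left(H \right)} = - \frac{21}{214}$ ($t{\left(H \right)} = \left(-21\right) \frac{1}{214} = - \frac{21}{214}$)
$t{\left(n{\left(-7,-6 \right)} \right)} - -43427 = - \frac{21}{214} - -43427 = - \frac{21}{214} + 43427 = \frac{9293357}{214}$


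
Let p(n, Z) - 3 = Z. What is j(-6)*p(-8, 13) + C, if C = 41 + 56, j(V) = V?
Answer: 1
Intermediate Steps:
p(n, Z) = 3 + Z
C = 97
j(-6)*p(-8, 13) + C = -6*(3 + 13) + 97 = -6*16 + 97 = -96 + 97 = 1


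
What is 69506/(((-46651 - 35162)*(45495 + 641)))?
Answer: -34753/1887262284 ≈ -1.8415e-5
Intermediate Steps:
69506/(((-46651 - 35162)*(45495 + 641))) = 69506/((-81813*46136)) = 69506/(-3774524568) = 69506*(-1/3774524568) = -34753/1887262284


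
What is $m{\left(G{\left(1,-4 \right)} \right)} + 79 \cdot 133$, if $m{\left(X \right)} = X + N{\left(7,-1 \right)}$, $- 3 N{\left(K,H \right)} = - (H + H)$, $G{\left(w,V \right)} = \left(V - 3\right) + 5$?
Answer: $\frac{31513}{3} \approx 10504.0$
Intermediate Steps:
$G{\left(w,V \right)} = 2 + V$ ($G{\left(w,V \right)} = \left(-3 + V\right) + 5 = 2 + V$)
$N{\left(K,H \right)} = \frac{2 H}{3}$ ($N{\left(K,H \right)} = - \frac{\left(-1\right) \left(H + H\right)}{3} = - \frac{\left(-1\right) 2 H}{3} = - \frac{\left(-2\right) H}{3} = \frac{2 H}{3}$)
$m{\left(X \right)} = - \frac{2}{3} + X$ ($m{\left(X \right)} = X + \frac{2}{3} \left(-1\right) = X - \frac{2}{3} = - \frac{2}{3} + X$)
$m{\left(G{\left(1,-4 \right)} \right)} + 79 \cdot 133 = \left(- \frac{2}{3} + \left(2 - 4\right)\right) + 79 \cdot 133 = \left(- \frac{2}{3} - 2\right) + 10507 = - \frac{8}{3} + 10507 = \frac{31513}{3}$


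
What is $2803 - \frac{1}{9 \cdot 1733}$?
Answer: $\frac{43718390}{15597} \approx 2803.0$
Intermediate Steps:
$2803 - \frac{1}{9 \cdot 1733} = 2803 - \frac{1}{15597} = \frac{43718390}{15597}$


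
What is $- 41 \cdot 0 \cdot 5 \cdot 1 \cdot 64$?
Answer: $0$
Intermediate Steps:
$- 41 \cdot 0 \cdot 5 \cdot 1 \cdot 64 = - 41 \cdot 0 \cdot 1 \cdot 64 = \left(-41\right) 0 \cdot 64 = 0 \cdot 64 = 0$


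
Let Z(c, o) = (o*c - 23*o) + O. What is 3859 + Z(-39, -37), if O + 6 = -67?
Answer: 6080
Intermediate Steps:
O = -73 (O = -6 - 67 = -73)
Z(c, o) = -73 - 23*o + c*o (Z(c, o) = (o*c - 23*o) - 73 = (c*o - 23*o) - 73 = (-23*o + c*o) - 73 = -73 - 23*o + c*o)
3859 + Z(-39, -37) = 3859 + (-73 - 23*(-37) - 39*(-37)) = 3859 + (-73 + 851 + 1443) = 3859 + 2221 = 6080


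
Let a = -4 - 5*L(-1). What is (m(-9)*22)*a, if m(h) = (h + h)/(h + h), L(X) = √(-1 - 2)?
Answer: -88 - 110*I*√3 ≈ -88.0 - 190.53*I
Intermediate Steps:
L(X) = I*√3 (L(X) = √(-3) = I*√3)
m(h) = 1 (m(h) = (2*h)/((2*h)) = (2*h)*(1/(2*h)) = 1)
a = -4 - 5*I*√3 ≈ -4.0 - 8.6602*I
(m(-9)*22)*a = (1*22)*(-4 - 5*I*√3) = 22*(-4 - 5*I*√3) = -88 - 110*I*√3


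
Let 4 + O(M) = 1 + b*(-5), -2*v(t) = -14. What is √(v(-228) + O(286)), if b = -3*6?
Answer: √94 ≈ 9.6954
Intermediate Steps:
b = -18
v(t) = 7 (v(t) = -½*(-14) = 7)
O(M) = 87 (O(M) = -4 + (1 - 18*(-5)) = -4 + (1 + 90) = -4 + 91 = 87)
√(v(-228) + O(286)) = √(7 + 87) = √94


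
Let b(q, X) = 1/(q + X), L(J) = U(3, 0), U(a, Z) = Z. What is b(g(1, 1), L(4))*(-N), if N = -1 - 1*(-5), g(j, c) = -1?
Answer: 4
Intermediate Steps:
L(J) = 0
N = 4 (N = -1 + 5 = 4)
b(q, X) = 1/(X + q)
b(g(1, 1), L(4))*(-N) = (-1*4)/(0 - 1) = -4/(-1) = -1*(-4) = 4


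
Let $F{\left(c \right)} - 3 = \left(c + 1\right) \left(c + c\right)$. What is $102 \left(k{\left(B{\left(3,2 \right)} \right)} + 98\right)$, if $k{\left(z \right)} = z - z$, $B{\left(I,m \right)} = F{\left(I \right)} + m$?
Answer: $9996$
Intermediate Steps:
$F{\left(c \right)} = 3 + 2 c \left(1 + c\right)$ ($F{\left(c \right)} = 3 + \left(c + 1\right) \left(c + c\right) = 3 + \left(1 + c\right) 2 c = 3 + 2 c \left(1 + c\right)$)
$B{\left(I,m \right)} = 3 + m + 2 I + 2 I^{2}$ ($B{\left(I,m \right)} = \left(3 + 2 I + 2 I^{2}\right) + m = 3 + m + 2 I + 2 I^{2}$)
$k{\left(z \right)} = 0$
$102 \left(k{\left(B{\left(3,2 \right)} \right)} + 98\right) = 102 \left(0 + 98\right) = 102 \cdot 98 = 9996$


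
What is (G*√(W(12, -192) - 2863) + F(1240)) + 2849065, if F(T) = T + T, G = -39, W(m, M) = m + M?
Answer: 2851545 - 39*I*√3043 ≈ 2.8515e+6 - 2151.4*I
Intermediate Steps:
W(m, M) = M + m
F(T) = 2*T
(G*√(W(12, -192) - 2863) + F(1240)) + 2849065 = (-39*√((-192 + 12) - 2863) + 2*1240) + 2849065 = (-39*√(-180 - 2863) + 2480) + 2849065 = (-39*I*√3043 + 2480) + 2849065 = (2480 - 39*I*√3043) + 2849065 = 2851545 - 39*I*√3043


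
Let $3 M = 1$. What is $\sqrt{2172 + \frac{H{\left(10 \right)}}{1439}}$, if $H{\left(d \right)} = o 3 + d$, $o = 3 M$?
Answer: $\frac{\sqrt{4497624719}}{1439} \approx 46.605$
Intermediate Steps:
$M = \frac{1}{3}$ ($M = \frac{1}{3} \cdot 1 = \frac{1}{3} \approx 0.33333$)
$o = 1$ ($o = 3 \cdot \frac{1}{3} = 1$)
$H{\left(d \right)} = 3 + d$ ($H{\left(d \right)} = 1 \cdot 3 + d = 3 + d$)
$\sqrt{2172 + \frac{H{\left(10 \right)}}{1439}} = \sqrt{2172 + \frac{3 + 10}{1439}} = \sqrt{2172 + 13 \cdot \frac{1}{1439}} = \sqrt{2172 + \frac{13}{1439}} = \sqrt{\frac{3125521}{1439}} = \frac{\sqrt{4497624719}}{1439}$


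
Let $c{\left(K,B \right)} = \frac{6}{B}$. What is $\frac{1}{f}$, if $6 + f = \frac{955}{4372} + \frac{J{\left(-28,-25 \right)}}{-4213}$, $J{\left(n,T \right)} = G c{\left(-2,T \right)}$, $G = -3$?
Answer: $- \frac{460480900}{2662378721} \approx -0.17296$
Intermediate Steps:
$J{\left(n,T \right)} = - \frac{18}{T}$ ($J{\left(n,T \right)} = - 3 \frac{6}{T} = - \frac{18}{T}$)
$f = - \frac{2662378721}{460480900}$ ($f = -6 + \left(\frac{955}{4372} + \frac{\left(-18\right) \frac{1}{-25}}{-4213}\right) = -6 + \left(955 \cdot \frac{1}{4372} + \left(-18\right) \left(- \frac{1}{25}\right) \left(- \frac{1}{4213}\right)\right) = -6 + \left(\frac{955}{4372} + \frac{18}{25} \left(- \frac{1}{4213}\right)\right) = -6 + \left(\frac{955}{4372} - \frac{18}{105325}\right) = -6 + \frac{100506679}{460480900} = - \frac{2662378721}{460480900} \approx -5.7817$)
$\frac{1}{f} = \frac{1}{- \frac{2662378721}{460480900}} = - \frac{460480900}{2662378721}$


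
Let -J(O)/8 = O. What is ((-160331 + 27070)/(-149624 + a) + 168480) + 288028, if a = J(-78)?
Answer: 68019825261/149000 ≈ 4.5651e+5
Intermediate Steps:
J(O) = -8*O
a = 624 (a = -8*(-78) = 624)
((-160331 + 27070)/(-149624 + a) + 168480) + 288028 = ((-160331 + 27070)/(-149624 + 624) + 168480) + 288028 = (-133261/(-149000) + 168480) + 288028 = (-133261*(-1/149000) + 168480) + 288028 = (133261/149000 + 168480) + 288028 = 25103653261/149000 + 288028 = 68019825261/149000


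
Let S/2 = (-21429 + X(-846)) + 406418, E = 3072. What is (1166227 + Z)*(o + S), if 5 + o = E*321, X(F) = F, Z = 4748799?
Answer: 10377280209218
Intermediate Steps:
o = 986107 (o = -5 + 3072*321 = -5 + 986112 = 986107)
S = 768286 (S = 2*((-21429 - 846) + 406418) = 2*(-22275 + 406418) = 2*384143 = 768286)
(1166227 + Z)*(o + S) = (1166227 + 4748799)*(986107 + 768286) = 5915026*1754393 = 10377280209218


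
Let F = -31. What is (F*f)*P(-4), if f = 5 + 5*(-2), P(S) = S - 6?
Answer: -1550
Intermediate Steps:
P(S) = -6 + S
f = -5 (f = 5 - 10 = -5)
(F*f)*P(-4) = (-31*(-5))*(-6 - 4) = 155*(-10) = -1550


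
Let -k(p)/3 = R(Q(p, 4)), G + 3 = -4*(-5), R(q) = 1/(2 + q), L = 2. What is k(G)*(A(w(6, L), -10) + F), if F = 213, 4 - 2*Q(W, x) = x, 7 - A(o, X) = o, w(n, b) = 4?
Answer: -324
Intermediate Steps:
A(o, X) = 7 - o
Q(W, x) = 2 - x/2
G = 17 (G = -3 - 4*(-5) = -3 + 20 = 17)
k(p) = -3/2 (k(p) = -3/(2 + (2 - 1/2*4)) = -3/(2 + (2 - 2)) = -3/(2 + 0) = -3/2)
k(G)*(A(w(6, L), -10) + F) = -3*((7 - 1*4) + 213)/2 = -3*((7 - 4) + 213)/2 = -3*(3 + 213)/2 = -3/2*216 = -324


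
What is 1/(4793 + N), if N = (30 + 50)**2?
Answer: 1/11193 ≈ 8.9342e-5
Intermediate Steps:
N = 6400 (N = 80**2 = 6400)
1/(4793 + N) = 1/(4793 + 6400) = 1/11193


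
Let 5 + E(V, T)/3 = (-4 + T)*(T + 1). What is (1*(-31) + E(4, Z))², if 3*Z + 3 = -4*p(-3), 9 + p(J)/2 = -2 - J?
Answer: 8988004/9 ≈ 9.9867e+5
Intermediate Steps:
p(J) = -22 - 2*J (p(J) = -18 + 2*(-2 - J) = -18 + (-4 - 2*J) = -22 - 2*J)
Z = 61/3 (Z = -1 + (-4*(-22 - 2*(-3)))/3 = -1 + (-4*(-22 + 6))/3 = -1 + (-4*(-16))/3 = -1 + (⅓)*64 = -1 + 64/3 = 61/3 ≈ 20.333)
E(V, T) = -15 + 3*(1 + T)*(-4 + T) (E(V, T) = -15 + 3*((-4 + T)*(T + 1)) = -15 + 3*((-4 + T)*(1 + T)) = -15 + 3*((1 + T)*(-4 + T)) = -15 + 3*(1 + T)*(-4 + T))
(1*(-31) + E(4, Z))² = (1*(-31) + (-27 - 9*61/3 + 3*(61/3)²))² = (-31 + (-27 - 183 + 3*(3721/9)))² = (-31 + (-27 - 183 + 3721/3))² = (-31 + 3091/3)² = (2998/3)² = 8988004/9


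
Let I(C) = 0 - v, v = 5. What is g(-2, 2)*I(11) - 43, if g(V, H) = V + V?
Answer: -23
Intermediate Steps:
I(C) = -5 (I(C) = 0 - 1*5 = 0 - 5 = -5)
g(V, H) = 2*V
g(-2, 2)*I(11) - 43 = (2*(-2))*(-5) - 43 = -4*(-5) - 43 = 20 - 43 = -23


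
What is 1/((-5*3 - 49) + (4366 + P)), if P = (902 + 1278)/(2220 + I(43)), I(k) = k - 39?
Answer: 556/2392457 ≈ 0.00023240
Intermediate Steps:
I(k) = -39 + k
P = 545/556 (P = (902 + 1278)/(2220 + (-39 + 43)) = 2180/(2220 + 4) = 2180/2224 = 2180*(1/2224) = 545/556 ≈ 0.98022)
1/((-5*3 - 49) + (4366 + P)) = 1/((-5*3 - 49) + (4366 + 545/556)) = 1/((-15 - 49) + 2428041/556) = 1/(-64 + 2428041/556) = 1/(2392457/556) = 556/2392457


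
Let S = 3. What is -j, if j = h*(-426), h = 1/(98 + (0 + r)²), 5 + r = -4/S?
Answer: 3834/1243 ≈ 3.0845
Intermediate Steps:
r = -19/3 (r = -5 - 4/3 = -19/3 ≈ -6.3333)
h = 9/1243 (h = 1/(98 + (0 - 19/3)²) = 1/(98 + (-19/3)²) = 1/(98 + 361/9) = 1/(1243/9) = 9/1243 ≈ 0.0072405)
j = -3834/1243 (j = (9/1243)*(-426) = -3834/1243 ≈ -3.0845)
-j = -1*(-3834/1243) = 3834/1243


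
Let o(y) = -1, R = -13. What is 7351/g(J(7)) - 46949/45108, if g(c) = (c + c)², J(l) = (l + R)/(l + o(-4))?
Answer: 5917877/3222 ≈ 1836.7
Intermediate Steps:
J(l) = (-13 + l)/(-1 + l) (J(l) = (l - 13)/(l - 1) = (-13 + l)/(-1 + l))
g(c) = 4*c² (g(c) = (2*c)² = 4*c²)
7351/g(J(7)) - 46949/45108 = 7351/((4*((-13 + 7)/(-1 + 7))²)) - 46949/45108 = 7351/((4*(-6/6)²)) - 46949*1/45108 = 7351/((4*((⅙)*(-6))²)) - 6707/6444 = 7351/((4*(-1)²)) - 6707/6444 = 7351/((4*1)) - 6707/6444 = 7351/4 - 6707/6444 = 5917877/3222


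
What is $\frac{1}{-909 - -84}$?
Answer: $- \frac{1}{825} \approx -0.0012121$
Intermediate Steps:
$\frac{1}{-909 - -84} = \frac{1}{-909 + 84} = \frac{1}{-825} = - \frac{1}{825}$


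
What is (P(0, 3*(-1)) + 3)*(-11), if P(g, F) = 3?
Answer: -66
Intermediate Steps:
(P(0, 3*(-1)) + 3)*(-11) = (3 + 3)*(-11) = 6*(-11) = -66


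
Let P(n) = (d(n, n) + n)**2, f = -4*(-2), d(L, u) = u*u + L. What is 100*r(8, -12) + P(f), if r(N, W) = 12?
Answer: 7600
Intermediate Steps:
d(L, u) = L + u**2 (d(L, u) = u**2 + L = L + u**2)
f = 8
P(n) = (n**2 + 2*n)**2 (P(n) = ((n + n**2) + n)**2 = (n**2 + 2*n)**2)
100*r(8, -12) + P(f) = 100*12 + 8**2*(2 + 8)**2 = 1200 + 64*10**2 = 1200 + 64*100 = 1200 + 6400 = 7600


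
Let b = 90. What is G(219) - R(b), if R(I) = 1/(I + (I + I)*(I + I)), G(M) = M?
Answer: 7115309/32490 ≈ 219.00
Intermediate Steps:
R(I) = 1/(I + 4*I²) (R(I) = 1/(I + (2*I)*(2*I)) = 1/(I + 4*I²))
G(219) - R(b) = 219 - 1/(90*(1 + 4*90)) = 219 - 1/(90*(1 + 360)) = 219 - 1/(90*361) = 219 - 1*1/32490 = 219 - 1/32490 = 7115309/32490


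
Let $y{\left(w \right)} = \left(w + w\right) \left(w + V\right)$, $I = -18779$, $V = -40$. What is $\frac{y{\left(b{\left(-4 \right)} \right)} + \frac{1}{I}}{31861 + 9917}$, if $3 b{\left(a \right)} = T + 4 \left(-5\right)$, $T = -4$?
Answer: $\frac{14422271}{784549062} \approx 0.018383$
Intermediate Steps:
$b{\left(a \right)} = -8$ ($b{\left(a \right)} = \frac{-4 + 4 \left(-5\right)}{3} = \frac{-4 - 20}{3} = \frac{1}{3} \left(-24\right) = -8$)
$y{\left(w \right)} = 2 w \left(-40 + w\right)$ ($y{\left(w \right)} = \left(w + w\right) \left(w - 40\right) = 2 w \left(-40 + w\right)$)
$\frac{y{\left(b{\left(-4 \right)} \right)} + \frac{1}{I}}{31861 + 9917} = \frac{2 \left(-8\right) \left(-40 - 8\right) + \frac{1}{-18779}}{31861 + 9917} = \frac{2 \left(-8\right) \left(-48\right) - \frac{1}{18779}}{41778} = \left(768 - \frac{1}{18779}\right) \frac{1}{41778} = \frac{14422271}{18779} \cdot \frac{1}{41778} = \frac{14422271}{784549062}$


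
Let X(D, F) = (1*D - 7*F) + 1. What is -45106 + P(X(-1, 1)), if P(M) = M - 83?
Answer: -45196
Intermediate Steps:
X(D, F) = 1 + D - 7*F (X(D, F) = (D - 7*F) + 1 = 1 + D - 7*F)
P(M) = -83 + M
-45106 + P(X(-1, 1)) = -45106 + (-83 + (1 - 1 - 7*1)) = -45106 + (-83 + (1 - 1 - 7)) = -45106 + (-83 - 7) = -45106 - 90 = -45196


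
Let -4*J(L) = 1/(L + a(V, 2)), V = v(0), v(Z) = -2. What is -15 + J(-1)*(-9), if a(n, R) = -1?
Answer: -129/8 ≈ -16.125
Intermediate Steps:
V = -2
J(L) = -1/(4*(-1 + L)) (J(L) = -1/(4*(L - 1)) = -1/(4*(-1 + L)))
-15 + J(-1)*(-9) = -15 - 1/(-4 + 4*(-1))*(-9) = -15 - 1/(-4 - 4)*(-9) = -15 - 1/(-8)*(-9) = -15 - 1*(-⅛)*(-9) = -15 + (⅛)*(-9) = -15 - 9/8 = -129/8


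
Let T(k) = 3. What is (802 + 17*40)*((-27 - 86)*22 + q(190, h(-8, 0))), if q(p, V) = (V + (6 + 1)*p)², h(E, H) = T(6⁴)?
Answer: 2629665246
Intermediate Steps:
h(E, H) = 3
q(p, V) = (V + 7*p)²
(802 + 17*40)*((-27 - 86)*22 + q(190, h(-8, 0))) = (802 + 17*40)*((-27 - 86)*22 + (3 + 7*190)²) = (802 + 680)*(-113*22 + (3 + 1330)²) = 1482*(-2486 + 1333²) = 1482*(-2486 + 1776889) = 1482*1774403 = 2629665246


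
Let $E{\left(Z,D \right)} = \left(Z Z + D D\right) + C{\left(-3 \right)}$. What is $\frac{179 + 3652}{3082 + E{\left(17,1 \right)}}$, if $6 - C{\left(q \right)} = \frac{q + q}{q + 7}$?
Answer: $\frac{2554}{2253} \approx 1.1336$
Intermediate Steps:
$C{\left(q \right)} = 6 - \frac{2 q}{7 + q}$ ($C{\left(q \right)} = 6 - \frac{q + q}{q + 7} = 6 - \frac{2 q}{7 + q}$)
$E{\left(Z,D \right)} = \frac{15}{2} + D^{2} + Z^{2}$ ($E{\left(Z,D \right)} = \left(Z Z + D D\right) + \frac{2 \left(21 + 2 \left(-3\right)\right)}{7 - 3} = \left(Z^{2} + D^{2}\right) + \frac{2 \left(21 - 6\right)}{4} = \left(D^{2} + Z^{2}\right) + 2 \cdot \frac{1}{4} \cdot 15 = \left(D^{2} + Z^{2}\right) + \frac{15}{2} = \frac{15}{2} + D^{2} + Z^{2}$)
$\frac{179 + 3652}{3082 + E{\left(17,1 \right)}} = \frac{179 + 3652}{3082 + \left(\frac{15}{2} + 1^{2} + 17^{2}\right)} = \frac{3831}{3082 + \left(\frac{15}{2} + 1 + 289\right)} = \frac{3831}{3082 + \frac{595}{2}} = \frac{3831}{\frac{6759}{2}} = 3831 \cdot \frac{2}{6759} = \frac{2554}{2253}$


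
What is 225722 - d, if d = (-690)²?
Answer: -250378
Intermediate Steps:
d = 476100
225722 - d = 225722 - 1*476100 = 225722 - 476100 = -250378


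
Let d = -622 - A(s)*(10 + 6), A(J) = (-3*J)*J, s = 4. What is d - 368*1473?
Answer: -541918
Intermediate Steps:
A(J) = -3*J²
d = 146 (d = -622 - (-3*4²)*(10 + 6) = -622 - (-3*16)*16 = -622 - (-48)*16 = -622 - 1*(-768) = -622 + 768 = 146)
d - 368*1473 = 146 - 368*1473 = 146 - 542064 = -541918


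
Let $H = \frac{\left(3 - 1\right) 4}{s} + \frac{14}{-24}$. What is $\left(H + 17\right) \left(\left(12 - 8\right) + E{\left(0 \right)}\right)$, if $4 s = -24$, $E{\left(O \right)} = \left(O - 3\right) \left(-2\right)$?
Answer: $\frac{905}{6} \approx 150.83$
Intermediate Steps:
$E{\left(O \right)} = 6 - 2 O$ ($E{\left(O \right)} = \left(-3 + O\right) \left(-2\right) = 6 - 2 O$)
$s = -6$ ($s = \frac{1}{4} \left(-24\right) = -6$)
$H = - \frac{23}{12}$ ($H = \frac{\left(3 - 1\right) 4}{-6} + \frac{14}{-24} = 2 \cdot 4 \left(- \frac{1}{6}\right) + 14 \left(- \frac{1}{24}\right) = 8 \left(- \frac{1}{6}\right) - \frac{7}{12} = - \frac{4}{3} - \frac{7}{12} = - \frac{23}{12} \approx -1.9167$)
$\left(H + 17\right) \left(\left(12 - 8\right) + E{\left(0 \right)}\right) = \left(- \frac{23}{12} + 17\right) \left(\left(12 - 8\right) + \left(6 - 0\right)\right) = \frac{181 \left(4 + \left(6 + 0\right)\right)}{12} = \frac{181 \left(4 + 6\right)}{12} = \frac{181}{12} \cdot 10 = \frac{905}{6}$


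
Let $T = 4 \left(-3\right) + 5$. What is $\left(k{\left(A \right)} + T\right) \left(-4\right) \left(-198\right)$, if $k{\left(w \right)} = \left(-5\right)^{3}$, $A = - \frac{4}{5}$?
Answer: $-104544$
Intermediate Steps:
$A = - \frac{4}{5}$ ($A = \left(-4\right) \frac{1}{5} = - \frac{4}{5} \approx -0.8$)
$T = -7$ ($T = -12 + 5 = -7$)
$k{\left(w \right)} = -125$
$\left(k{\left(A \right)} + T\right) \left(-4\right) \left(-198\right) = \left(-125 - 7\right) \left(-4\right) \left(-198\right) = \left(-132\right) \left(-4\right) \left(-198\right) = 528 \left(-198\right) = -104544$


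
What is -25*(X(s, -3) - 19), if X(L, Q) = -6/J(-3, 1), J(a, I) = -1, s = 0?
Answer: 325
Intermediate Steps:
X(L, Q) = 6 (X(L, Q) = -6/(-1) = -6*(-1) = 6)
-25*(X(s, -3) - 19) = -25*(6 - 19) = -25*(-13) = 325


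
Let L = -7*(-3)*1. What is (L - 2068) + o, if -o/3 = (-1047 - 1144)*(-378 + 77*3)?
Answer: -968278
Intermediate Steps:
o = -966231 (o = -3*(-1047 - 1144)*(-378 + 77*3) = -(-6573)*(-378 + 231) = -(-6573)*(-147) = -3*322077 = -966231)
L = 21 (L = 21*1 = 21)
(L - 2068) + o = (21 - 2068) - 966231 = -2047 - 966231 = -968278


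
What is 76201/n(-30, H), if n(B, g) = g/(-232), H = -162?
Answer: 8839316/81 ≈ 1.0913e+5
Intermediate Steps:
n(B, g) = -g/232 (n(B, g) = g*(-1/232) = -g/232)
76201/n(-30, H) = 76201/((-1/232*(-162))) = 76201/(81/116) = 76201*(116/81) = 8839316/81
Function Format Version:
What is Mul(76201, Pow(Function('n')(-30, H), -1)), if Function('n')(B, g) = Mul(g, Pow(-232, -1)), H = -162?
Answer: Rational(8839316, 81) ≈ 1.0913e+5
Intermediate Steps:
Function('n')(B, g) = Mul(Rational(-1, 232), g) (Function('n')(B, g) = Mul(g, Rational(-1, 232)) = Mul(Rational(-1, 232), g))
Mul(76201, Pow(Function('n')(-30, H), -1)) = Mul(76201, Pow(Mul(Rational(-1, 232), -162), -1)) = Mul(76201, Pow(Rational(81, 116), -1)) = Mul(76201, Rational(116, 81)) = Rational(8839316, 81)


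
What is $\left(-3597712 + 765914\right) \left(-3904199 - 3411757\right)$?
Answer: $20717309568888$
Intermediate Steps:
$\left(-3597712 + 765914\right) \left(-3904199 - 3411757\right) = \left(-2831798\right) \left(-7315956\right) = 20717309568888$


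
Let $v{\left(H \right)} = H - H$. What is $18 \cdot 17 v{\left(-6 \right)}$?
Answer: $0$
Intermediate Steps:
$v{\left(H \right)} = 0$
$18 \cdot 17 v{\left(-6 \right)} = 18 \cdot 17 \cdot 0 = 306 \cdot 0 = 0$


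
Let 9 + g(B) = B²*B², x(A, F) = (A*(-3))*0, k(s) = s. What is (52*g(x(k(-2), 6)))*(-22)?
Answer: 10296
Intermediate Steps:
x(A, F) = 0 (x(A, F) = -3*A*0 = 0)
g(B) = -9 + B⁴ (g(B) = -9 + B²*B² = -9 + B⁴)
(52*g(x(k(-2), 6)))*(-22) = (52*(-9 + 0⁴))*(-22) = (52*(-9 + 0))*(-22) = (52*(-9))*(-22) = -468*(-22) = 10296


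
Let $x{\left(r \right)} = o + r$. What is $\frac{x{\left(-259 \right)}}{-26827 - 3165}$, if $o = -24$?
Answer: $\frac{283}{29992} \approx 0.0094358$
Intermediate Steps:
$x{\left(r \right)} = -24 + r$
$\frac{x{\left(-259 \right)}}{-26827 - 3165} = \frac{-24 - 259}{-26827 - 3165} = - \frac{283}{-29992} = \left(-283\right) \left(- \frac{1}{29992}\right) = \frac{283}{29992}$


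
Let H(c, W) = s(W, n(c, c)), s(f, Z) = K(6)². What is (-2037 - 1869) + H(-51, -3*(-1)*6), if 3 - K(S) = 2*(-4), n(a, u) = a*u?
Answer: -3785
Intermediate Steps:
K(S) = 11 (K(S) = 3 - 2*(-4) = 3 - 1*(-8) = 3 + 8 = 11)
s(f, Z) = 121 (s(f, Z) = 11² = 121)
H(c, W) = 121
(-2037 - 1869) + H(-51, -3*(-1)*6) = (-2037 - 1869) + 121 = -3906 + 121 = -3785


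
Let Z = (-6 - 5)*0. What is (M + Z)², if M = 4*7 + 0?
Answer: 784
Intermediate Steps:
Z = 0 (Z = -11*0 = 0)
M = 28 (M = 28 + 0 = 28)
(M + Z)² = (28 + 0)² = 28² = 784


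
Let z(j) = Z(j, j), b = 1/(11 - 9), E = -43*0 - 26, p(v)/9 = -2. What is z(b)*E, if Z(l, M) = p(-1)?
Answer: 468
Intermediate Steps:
p(v) = -18 (p(v) = 9*(-2) = -18)
E = -26 (E = 0 - 26 = -26)
b = ½ (b = 1/2 = ½ ≈ 0.50000)
Z(l, M) = -18
z(j) = -18
z(b)*E = -18*(-26) = 468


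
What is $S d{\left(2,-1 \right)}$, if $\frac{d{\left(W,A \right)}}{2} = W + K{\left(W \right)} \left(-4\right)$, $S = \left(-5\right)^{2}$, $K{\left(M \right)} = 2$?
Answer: $-300$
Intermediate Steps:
$S = 25$
$d{\left(W,A \right)} = -16 + 2 W$ ($d{\left(W,A \right)} = 2 \left(W + 2 \left(-4\right)\right) = 2 \left(W - 8\right) = 2 \left(-8 + W\right) = -16 + 2 W$)
$S d{\left(2,-1 \right)} = 25 \left(-16 + 2 \cdot 2\right) = 25 \left(-16 + 4\right) = 25 \left(-12\right) = -300$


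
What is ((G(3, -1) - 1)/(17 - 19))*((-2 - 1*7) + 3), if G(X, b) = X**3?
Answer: 78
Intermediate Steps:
((G(3, -1) - 1)/(17 - 19))*((-2 - 1*7) + 3) = ((3**3 - 1)/(17 - 19))*((-2 - 1*7) + 3) = ((27 - 1)/(-2))*((-2 - 7) + 3) = (26*(-1/2))*(-9 + 3) = -13*(-6) = 78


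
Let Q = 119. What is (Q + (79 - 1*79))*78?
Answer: 9282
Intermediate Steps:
(Q + (79 - 1*79))*78 = (119 + (79 - 1*79))*78 = (119 + (79 - 79))*78 = (119 + 0)*78 = 119*78 = 9282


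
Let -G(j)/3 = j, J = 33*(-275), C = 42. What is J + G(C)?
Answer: -9201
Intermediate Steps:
J = -9075
G(j) = -3*j
J + G(C) = -9075 - 3*42 = -9075 - 126 = -9201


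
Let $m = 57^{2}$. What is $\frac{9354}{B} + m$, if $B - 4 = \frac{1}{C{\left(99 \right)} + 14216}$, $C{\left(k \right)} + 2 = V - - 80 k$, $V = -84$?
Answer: $\frac{492820749}{88201} \approx 5587.5$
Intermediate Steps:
$C{\left(k \right)} = -86 + 80 k$ ($C{\left(k \right)} = -2 - \left(84 - 80 k\right) = -2 + \left(-84 + 80 k\right) = -86 + 80 k$)
$m = 3249$
$B = \frac{88201}{22050}$ ($B = 4 + \frac{1}{\left(-86 + 80 \cdot 99\right) + 14216} = 4 + \frac{1}{\left(-86 + 7920\right) + 14216} = 4 + \frac{1}{7834 + 14216} = 4 + \frac{1}{22050} = \frac{88201}{22050} \approx 4.0$)
$\frac{9354}{B} + m = \frac{9354}{\frac{88201}{22050}} + 3249 = 9354 \cdot \frac{22050}{88201} + 3249 = \frac{206255700}{88201} + 3249 = \frac{492820749}{88201}$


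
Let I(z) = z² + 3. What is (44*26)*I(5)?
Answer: 32032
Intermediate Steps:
I(z) = 3 + z²
(44*26)*I(5) = (44*26)*(3 + 5²) = 1144*(3 + 25) = 1144*28 = 32032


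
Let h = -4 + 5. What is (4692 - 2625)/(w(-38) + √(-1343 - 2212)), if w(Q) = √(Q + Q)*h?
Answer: -2067*I/(2*√19 + 3*√395) ≈ -30.245*I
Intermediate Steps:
h = 1
w(Q) = √2*√Q (w(Q) = √(Q + Q)*1 = √(2*Q)*1 = (√2*√Q)*1 = √2*√Q)
(4692 - 2625)/(w(-38) + √(-1343 - 2212)) = (4692 - 2625)/(√2*√(-38) + √(-1343 - 2212)) = 2067/(√2*(I*√38) + √(-3555)) = 2067/(2*I*√19 + 3*I*√395)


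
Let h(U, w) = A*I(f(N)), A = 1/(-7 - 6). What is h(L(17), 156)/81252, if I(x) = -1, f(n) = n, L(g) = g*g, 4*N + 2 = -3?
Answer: 1/1056276 ≈ 9.4672e-7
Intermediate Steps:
N = -5/4 (N = -1/2 + (1/4)*(-3) = -1/2 - 3/4 = -5/4 ≈ -1.2500)
L(g) = g**2
A = -1/13 (A = 1/(-13) = -1/13 ≈ -0.076923)
h(U, w) = 1/13 (h(U, w) = -1/13*(-1) = 1/13)
h(L(17), 156)/81252 = (1/13)/81252 = (1/13)*(1/81252) = 1/1056276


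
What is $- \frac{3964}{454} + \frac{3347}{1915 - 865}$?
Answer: $- \frac{1321331}{238350} \approx -5.5437$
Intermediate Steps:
$- \frac{3964}{454} + \frac{3347}{1915 - 865} = \left(-3964\right) \frac{1}{454} + \frac{3347}{1050} = - \frac{1982}{227} + 3347 \cdot \frac{1}{1050} = - \frac{1982}{227} + \frac{3347}{1050} = - \frac{1321331}{238350}$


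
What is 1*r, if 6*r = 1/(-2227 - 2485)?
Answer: -1/28272 ≈ -3.5371e-5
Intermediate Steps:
r = -1/28272 (r = 1/(6*(-2227 - 2485)) = (1/6)/(-4712) = (1/6)*(-1/4712) = -1/28272 ≈ -3.5371e-5)
1*r = 1*(-1/28272) = -1/28272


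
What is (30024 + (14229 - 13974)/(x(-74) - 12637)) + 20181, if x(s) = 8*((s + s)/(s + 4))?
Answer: 22175690190/441703 ≈ 50205.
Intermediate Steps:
x(s) = 16*s/(4 + s) (x(s) = 8*((2*s)/(4 + s)) = 8*(2*s/(4 + s)) = 16*s/(4 + s))
(30024 + (14229 - 13974)/(x(-74) - 12637)) + 20181 = (30024 + (14229 - 13974)/(16*(-74)/(4 - 74) - 12637)) + 20181 = (30024 + 255/(16*(-74)/(-70) - 12637)) + 20181 = (30024 + 255/(16*(-74)*(-1/70) - 12637)) + 20181 = (30024 + 255/(592/35 - 12637)) + 20181 = (30024 + 255/(-441703/35)) + 20181 = (30024 + 255*(-35/441703)) + 20181 = (30024 - 8925/441703) + 20181 = 13261681947/441703 + 20181 = 22175690190/441703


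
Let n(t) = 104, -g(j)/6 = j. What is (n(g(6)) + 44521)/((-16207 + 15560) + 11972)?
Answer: 595/151 ≈ 3.9404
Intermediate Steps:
g(j) = -6*j
(n(g(6)) + 44521)/((-16207 + 15560) + 11972) = (104 + 44521)/((-16207 + 15560) + 11972) = 44625/(-647 + 11972) = 44625/11325 = 44625*(1/11325) = 595/151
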